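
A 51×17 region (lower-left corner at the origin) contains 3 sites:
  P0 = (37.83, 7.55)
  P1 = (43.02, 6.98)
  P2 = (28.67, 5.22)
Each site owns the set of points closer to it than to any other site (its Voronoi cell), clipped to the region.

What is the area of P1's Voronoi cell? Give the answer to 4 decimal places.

1. box [0,51]×[0,17]: [(0, 0) (51, 0) (51, 17) (0, 17)]
2. ⊥bis P1·P0 via (40.425,7.265): [(39.6271, 0) (51, 0) (51, 17) (41.4942, 17)]  |A|=177.4692
3. ⊥bis P1·P2 via (35.845,6.1): [(39.6271, 0) (51, 0) (51, 17) (41.4942, 17)]  |A|=177.4692
4. canonical 4-gon: [(39.6271, 0) (51, 0) (51, 17) (41.4942, 17)]
5. shoelace: 177.4692

Area of P1's cell: 177.4692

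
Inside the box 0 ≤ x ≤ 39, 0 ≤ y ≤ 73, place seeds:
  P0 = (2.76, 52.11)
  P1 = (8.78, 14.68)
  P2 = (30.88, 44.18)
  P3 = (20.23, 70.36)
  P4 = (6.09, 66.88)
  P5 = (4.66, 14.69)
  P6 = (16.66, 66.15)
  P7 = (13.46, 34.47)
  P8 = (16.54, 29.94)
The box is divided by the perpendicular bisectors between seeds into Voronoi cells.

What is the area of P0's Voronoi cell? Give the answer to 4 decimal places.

Area of P0's cell: 242.1851

1. box [0,39]×[0,73]: [(0, 0) (39, 0) (39, 73) (0, 73)]
2. ⊥bis P0·P1 via (5.77,33.395): [(0, 32.467) (39, 38.7395) (39, 73) (0, 73)]  |A|=1458.4735
3. ⊥bis P0·P2 via (16.82,48.145): [(0, 32.467) (12.9878, 34.5559) (23.8293, 73) (0, 73)]  |A|=721.2645
4. ⊥bis P0·P3 via (11.495,61.235): [(0, 72.2387) (0, 32.467) (12.9878, 34.5559) (18.5948, 54.4386)]  |A|=493.0345
5. ⊥bis P0·P4 via (4.425,59.495): [(16.0508, 56.8739) (0, 60.4926) (0, 32.467) (12.9878, 34.5559) (18.5948, 54.4386)]  |A|=398.7674
6. ⊥bis P0·P5 via (3.71,33.4): [(16.0508, 56.8739) (0, 60.4926) (0, 33.2116) (6.7658, 33.5552) (12.9878, 34.5559) (18.5948, 54.4386)]  |A|=396.2484
7. ⊥bis P0·P6 via (9.71,59.13): [(10.7911, 58.0597) (0, 60.4926) (0, 33.2116) (6.7658, 33.5552) (12.9878, 34.5559) (17.6899, 51.2297)]  |A|=377.1929
8. ⊥bis P0·P7 via (8.11,43.29): [(10.7911, 58.0597) (0, 60.4926) (0, 38.3707) (16.9657, 48.6617) (17.6899, 51.2297)]  |A|=242.1851
9. ⊥bis P0·P8 via (9.65,41.025): [(10.7911, 58.0597) (0, 60.4926) (0, 38.3707) (16.9657, 48.6617) (17.6899, 51.2297)]  |A|=242.1851
10. canonical 5-gon: [(10.7911, 58.0597) (0, 60.4926) (0, 38.3707) (16.9657, 48.6617) (17.6899, 51.2297)]
11. shoelace: 242.1851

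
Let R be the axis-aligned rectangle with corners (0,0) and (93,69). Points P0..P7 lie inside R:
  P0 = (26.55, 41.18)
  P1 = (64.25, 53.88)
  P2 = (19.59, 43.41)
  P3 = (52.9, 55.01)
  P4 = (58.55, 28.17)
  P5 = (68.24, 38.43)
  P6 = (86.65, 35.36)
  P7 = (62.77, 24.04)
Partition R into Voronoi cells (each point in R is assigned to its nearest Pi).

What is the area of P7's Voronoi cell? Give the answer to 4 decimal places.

1. box [0,93]×[0,69]: [(0, 0) (93, 0) (93, 69) (0, 69)]
2. ⊥bis P7·P0 via (44.66,32.61): [(29.2283, 0) (93, 0) (93, 69) (61.8804, 69)]  |A|=3273.7475
3. ⊥bis P7·P1 via (63.51,38.96): [(48.0283, 39.7279) (29.2283, 0) (93, 0) (93, 37.4974)]  |A|=2109.916
4. ⊥bis P7·P2 via (41.18,33.725): [(48.0283, 39.7279) (29.2283, 0) (93, 0) (93, 37.4974)]  |A|=2109.916
5. ⊥bis P7·P3 via (57.835,39.525): [(57.0651, 39.2797) (46.1736, 35.8086) (29.2283, 0) (93, 0) (93, 37.4974)]  |A|=2091.7914
6. ⊥bis P7·P4 via (60.66,26.105): [(72.7904, 38.4997) (35.1117, 0) (93, 0) (93, 37.4974)]  |A|=1493.2445
7. ⊥bis P7·P5 via (65.505,31.235): [(65.633, 31.1864) (35.1117, 0) (93, 0) (93, 20.7835)]  |A|=1187.0525
8. ⊥bis P7·P6 via (74.71,29.7): [(75.8457, 27.3043) (65.633, 31.1864) (35.1117, 0) (88.7889, 0)]  |A|=951.2988
9. canonical 4-gon: [(75.8457, 27.3043) (65.633, 31.1864) (35.1117, 0) (88.7889, 0)]
10. shoelace: 951.2988

Area of P7's cell: 951.2988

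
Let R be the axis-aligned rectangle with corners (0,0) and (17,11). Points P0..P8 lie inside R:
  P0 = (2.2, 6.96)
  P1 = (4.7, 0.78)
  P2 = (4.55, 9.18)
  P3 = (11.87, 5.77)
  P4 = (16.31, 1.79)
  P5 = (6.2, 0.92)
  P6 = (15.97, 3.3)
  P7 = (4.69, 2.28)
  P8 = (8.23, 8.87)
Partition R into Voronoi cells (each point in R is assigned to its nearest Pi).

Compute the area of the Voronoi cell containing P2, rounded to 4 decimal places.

Area of P2's cell: 17.0513

1. box [0,17]×[0,11]: [(0, 0) (17, 0) (17, 11) (0, 11)]
2. ⊥bis P2·P0 via (3.375,8.07): [(10.9986, 0) (17, 0) (17, 11) (0.6071, 11)]  |A|=123.1689
3. ⊥bis P2·P1 via (4.625,4.98): [(6.2664, 5.0093) (17, 5.201) (17, 11) (0.6071, 11)]  |A|=80.2247
4. ⊥bis P2·P3 via (8.21,7.475): [(6.2664, 5.0093) (7.068, 5.0236) (9.8521, 11) (0.6071, 11)]  |A|=30.0676
5. ⊥bis P2·P4 via (10.43,5.485): [(6.2664, 5.0093) (7.068, 5.0236) (9.8521, 11) (0.6071, 11)]  |A|=30.0676
6. ⊥bis P2·P5 via (5.375,5.05): [(6.0925, 5.1933) (7.2553, 5.4256) (9.8521, 11) (0.6071, 11)]  |A|=29.7807
7. ⊥bis P2·P6 via (10.26,6.24): [(6.0925, 5.1933) (7.2553, 5.4256) (9.8521, 11) (0.6071, 11)]  |A|=29.7807
8. ⊥bis P2·P7 via (4.62,5.73): [(5.5674, 5.7492) (7.4236, 5.7869) (9.8521, 11) (0.6071, 11)]  |A|=29.0644
9. ⊥bis P2·P8 via (6.39,9.025): [(5.5674, 5.7492) (6.115, 5.7603) (6.5564, 11) (0.6071, 11)]  |A|=17.0513
10. canonical 4-gon: [(5.5674, 5.7492) (6.115, 5.7603) (6.5564, 11) (0.6071, 11)]
11. shoelace: 17.0513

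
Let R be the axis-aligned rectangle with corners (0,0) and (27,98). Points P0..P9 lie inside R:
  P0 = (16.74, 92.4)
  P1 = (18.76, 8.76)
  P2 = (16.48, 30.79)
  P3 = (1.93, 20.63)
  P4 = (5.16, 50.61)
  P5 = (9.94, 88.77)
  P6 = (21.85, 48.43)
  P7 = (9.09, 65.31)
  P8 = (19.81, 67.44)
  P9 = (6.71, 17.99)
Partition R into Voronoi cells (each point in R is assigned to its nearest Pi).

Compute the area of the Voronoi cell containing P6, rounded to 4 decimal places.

Area of P6's cell: 250.2453

1. box [0,27]×[0,98]: [(0, 0) (27, 0) (27, 98) (0, 98)]
2. ⊥bis P6·P0 via (19.295,70.415): [(0, 68.1726) (0, 0) (27, 0) (27, 71.3104)]  |A|=1883.0213
3. ⊥bis P6·P1 via (20.305,28.595): [(0, 68.1726) (0, 30.1766) (27, 28.0735) (27, 71.3104)]  |A|=1096.6447
4. ⊥bis P6·P2 via (19.165,39.61): [(0, 68.1726) (0, 45.4442) (27, 37.2249) (27, 71.3104)]  |A|=766.9885
5. ⊥bis P6·P3 via (11.89,34.53): [(0, 68.1726) (0, 45.4442) (27, 37.2249) (27, 71.3104)]  |A|=766.9885
6. ⊥bis P6·P4 via (13.505,49.52): [(16.1871, 70.0538) (12.4765, 41.6461) (27, 37.2249) (27, 71.3104)]  |A|=398.7743
7. ⊥bis P6·P5 via (15.895,68.6): [(23.8261, 70.9416) (16.0013, 68.6314) (12.4765, 41.6461) (27, 37.2249) (27, 71.3104)]  |A|=393.4237
8. ⊥bis P6·P7 via (15.47,56.87): [(14.3549, 56.0271) (12.4765, 41.6461) (27, 37.2249) (27, 65.5858)]  |A|=287.8963
9. ⊥bis P6·P8 via (20.83,57.935): [(16.2252, 57.4408) (14.3549, 56.0271) (12.4765, 41.6461) (27, 37.2249) (27, 58.5971)]  |A|=250.2453
10. ⊥bis P6·P9 via (14.28,33.21): [(16.2252, 57.4408) (14.3549, 56.0271) (12.4765, 41.6461) (27, 37.2249) (27, 58.5971)]  |A|=250.2453
11. canonical 5-gon: [(16.2252, 57.4408) (14.3549, 56.0271) (12.4765, 41.6461) (27, 37.2249) (27, 58.5971)]
12. shoelace: 250.2453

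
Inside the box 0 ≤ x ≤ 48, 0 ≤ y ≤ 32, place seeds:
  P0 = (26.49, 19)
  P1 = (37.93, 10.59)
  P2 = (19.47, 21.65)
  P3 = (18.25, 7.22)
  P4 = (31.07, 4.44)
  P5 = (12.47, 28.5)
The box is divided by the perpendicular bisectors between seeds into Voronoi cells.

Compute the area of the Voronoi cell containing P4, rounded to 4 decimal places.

1. box [0,48]×[0,32]: [(0, 0) (48, 0) (48, 32) (0, 32)]
2. ⊥bis P4·P0 via (28.78,11.72): [(0, 2.667) (0, 0) (48, 0) (48, 17.7659)]  |A|=490.3873
3. ⊥bis P4·P1 via (34.5,7.515): [(30.3012, 12.1985) (0, 2.667) (0, 0) (41.2372, 0)]  |A|=291.9223
4. ⊥bis P4·P2 via (25.27,13.045): [(30.3012, 12.1985) (18.5125, 8.4902) (5.9162, 0) (41.2372, 0)]  |A|=242.1216
5. ⊥bis P4·P3 via (24.66,5.83): [(30.3012, 12.1985) (25.7291, 10.7603) (23.3958, 0) (41.2372, 0)]  |A|=131.7402
6. ⊥bis P4·P5 via (21.77,16.47): [(30.3012, 12.1985) (25.7291, 10.7603) (23.3958, 0) (41.2372, 0)]  |A|=131.7402
7. canonical 4-gon: [(30.3012, 12.1985) (25.7291, 10.7603) (23.3958, 0) (41.2372, 0)]
8. shoelace: 131.7402

Area of P4's cell: 131.7402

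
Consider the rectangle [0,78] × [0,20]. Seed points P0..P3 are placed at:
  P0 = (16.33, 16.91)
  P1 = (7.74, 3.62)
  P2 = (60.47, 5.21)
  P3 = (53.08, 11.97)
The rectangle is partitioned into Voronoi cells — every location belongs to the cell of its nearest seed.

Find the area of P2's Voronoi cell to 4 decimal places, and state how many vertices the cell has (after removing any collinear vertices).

Area of P2's cell: 398.7041 (4 vertices)

1. box [0,78]×[0,20]: [(0, 0) (78, 0) (78, 20) (0, 20)]
2. ⊥bis P2·P0 via (38.4,11.06): [(35.4684, 0) (78, 0) (78, 20) (40.7697, 20)]  |A|=797.6194
3. ⊥bis P2·P1 via (34.105,4.415): [(35.4684, 0) (78, 0) (78, 20) (40.7697, 20)]  |A|=797.6194
4. ⊥bis P2·P3 via (56.775,8.59): [(48.9173, 0) (78, 0) (78, 20) (67.2123, 20)]  |A|=398.7041
5. canonical 4-gon: [(48.9173, 0) (78, 0) (78, 20) (67.2123, 20)]
6. shoelace: 398.7041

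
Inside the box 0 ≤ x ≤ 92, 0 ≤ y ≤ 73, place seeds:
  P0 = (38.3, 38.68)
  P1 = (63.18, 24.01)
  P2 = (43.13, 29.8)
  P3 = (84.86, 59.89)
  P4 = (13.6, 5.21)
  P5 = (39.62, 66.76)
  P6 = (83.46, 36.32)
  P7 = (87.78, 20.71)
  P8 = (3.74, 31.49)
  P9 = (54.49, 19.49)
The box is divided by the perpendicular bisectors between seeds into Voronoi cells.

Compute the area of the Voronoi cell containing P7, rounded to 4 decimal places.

Area of P7's cell: 495.2261

1. box [0,92]×[0,73]: [(0, 0) (92, 0) (92, 73) (0, 73)]
2. ⊥bis P7·P0 via (63.04,29.695): [(52.2555, 0) (92, 0) (92, 73) (78.7674, 73)]  |A|=1933.6664
3. ⊥bis P7·P1 via (75.48,22.36): [(72.4805, 0) (92, 0) (92, 73) (82.2732, 73)]  |A|=1067.4915
4. ⊥bis P7·P2 via (65.455,25.255): [(72.4805, 0) (92, 0) (92, 73) (82.2732, 73)]  |A|=1067.4915
5. ⊥bis P7·P3 via (86.32,40.3): [(77.8014, 39.6651) (72.4805, 0) (92, 0) (92, 40.7233)]  |A|=676.2286
6. ⊥bis P7·P4 via (50.69,12.96): [(77.8014, 39.6651) (72.4805, 0) (92, 0) (92, 40.7233)]  |A|=676.2286
7. ⊥bis P7·P5 via (63.7,43.735): [(77.8014, 39.6651) (72.4805, 0) (92, 0) (92, 40.7233)]  |A|=676.2286
8. ⊥bis P7·P6 via (85.62,28.515): [(75.9465, 25.8379) (72.4805, 0) (92, 0) (92, 30.2806)]  |A|=495.2261
9. ⊥bis P7·P8 via (45.76,26.1): [(75.9465, 25.8379) (72.4805, 0) (92, 0) (92, 30.2806)]  |A|=495.2261
10. ⊥bis P7·P9 via (71.135,20.1): [(75.9465, 25.8379) (72.4805, 0) (92, 0) (92, 30.2806)]  |A|=495.2261
11. canonical 4-gon: [(75.9465, 25.8379) (72.4805, 0) (92, 0) (92, 30.2806)]
12. shoelace: 495.2261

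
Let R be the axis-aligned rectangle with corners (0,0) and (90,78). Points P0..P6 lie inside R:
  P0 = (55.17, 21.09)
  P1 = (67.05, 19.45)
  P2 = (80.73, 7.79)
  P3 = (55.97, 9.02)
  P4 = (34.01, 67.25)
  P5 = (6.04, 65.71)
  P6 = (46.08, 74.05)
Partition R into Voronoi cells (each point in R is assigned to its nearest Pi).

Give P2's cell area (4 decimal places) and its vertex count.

Area of P2's cell: 430.8268 (4 vertices)

1. box [0,90]×[0,78]: [(0, 0) (90, 0) (90, 78) (0, 78)]
2. ⊥bis P2·P0 via (67.95,14.44): [(60.4362, 0) (90, 0) (90, 56.8158)]  |A|=839.8445
3. ⊥bis P2·P1 via (73.89,13.62): [(62.2811, 0) (90, 0) (90, 32.5209)]  |A|=450.7215
4. ⊥bis P2·P3 via (68.35,8.405): [(68.2822, 7.0407) (67.9325, 0) (90, 0) (90, 32.5209)]  |A|=430.8268
5. ⊥bis P2·P4 via (57.37,37.52): [(68.2822, 7.0407) (67.9325, 0) (90, 0) (90, 32.5209)]  |A|=430.8268
6. ⊥bis P2·P5 via (43.385,36.75): [(68.2822, 7.0407) (67.9325, 0) (90, 0) (90, 32.5209)]  |A|=430.8268
7. ⊥bis P2·P6 via (63.405,40.92): [(68.2822, 7.0407) (67.9325, 0) (90, 0) (90, 32.5209)]  |A|=430.8268
8. canonical 4-gon: [(68.2822, 7.0407) (67.9325, 0) (90, 0) (90, 32.5209)]
9. shoelace: 430.8268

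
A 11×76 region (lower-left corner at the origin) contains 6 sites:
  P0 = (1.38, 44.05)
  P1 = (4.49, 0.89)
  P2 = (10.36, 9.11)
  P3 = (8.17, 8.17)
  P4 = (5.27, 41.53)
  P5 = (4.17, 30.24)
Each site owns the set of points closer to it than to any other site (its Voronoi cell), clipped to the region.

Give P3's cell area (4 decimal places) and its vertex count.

Area of P3's cell: 107.7426 (5 vertices)

1. box [0,11]×[0,76]: [(0, 0) (11, 0) (11, 76) (0, 76)]
2. ⊥bis P3·P0 via (4.775,26.11): [(0, 25.2064) (0, 0) (11, 0) (11, 27.288)]  |A|=288.7192
3. ⊥bis P3·P1 via (6.33,4.53): [(0, 25.2064) (0, 7.7298) (11, 2.1693) (11, 27.288)]  |A|=234.274
4. ⊥bis P3·P2 via (9.265,8.64): [(1.9925, 25.5834) (0, 25.2064) (0, 7.7298) (11, 2.1693) (11, 4.5978)]  |A|=132.0827
5. ⊥bis P3·P4 via (6.72,24.85): [(2.466, 24.4802) (0, 24.2658) (0, 7.7298) (11, 2.1693) (11, 4.5978)]  |A|=129.7347
6. ⊥bis P3·P5 via (6.17,19.205): [(4.8342, 18.9629) (0, 18.0867) (0, 7.7298) (11, 2.1693) (11, 4.5978)]  |A|=107.7426
7. canonical 5-gon: [(4.8342, 18.9629) (0, 18.0867) (0, 7.7298) (11, 2.1693) (11, 4.5978)]
8. shoelace: 107.7426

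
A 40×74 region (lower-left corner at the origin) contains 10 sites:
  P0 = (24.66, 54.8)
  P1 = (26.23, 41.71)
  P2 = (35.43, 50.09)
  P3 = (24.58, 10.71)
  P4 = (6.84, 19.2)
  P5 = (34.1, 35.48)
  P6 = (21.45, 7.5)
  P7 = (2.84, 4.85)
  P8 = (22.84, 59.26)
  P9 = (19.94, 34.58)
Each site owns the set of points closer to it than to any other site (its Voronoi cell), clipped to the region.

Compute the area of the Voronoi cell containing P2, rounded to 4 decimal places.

1. box [0,40]×[0,74]: [(0, 0) (40, 0) (40, 74) (0, 74)]
2. ⊥bis P2·P0 via (30.045,52.445): [(7.1094, 0) (40, 0) (40, 74) (39.4716, 74)]  |A|=1236.5029
3. ⊥bis P2·P1 via (30.83,45.9): [(28.3658, 48.6053) (40, 35.8327) (40, 74) (39.4716, 74)]  |A|=228.7327
4. ⊥bis P2·P3 via (30.005,30.4): [(28.3658, 48.6053) (40, 35.8327) (40, 74) (39.4716, 74)]  |A|=228.7327
5. ⊥bis P2·P4 via (21.135,34.645): [(28.3658, 48.6053) (40, 35.8327) (40, 74) (39.4716, 74)]  |A|=228.7327
6. ⊥bis P2·P5 via (34.765,42.785): [(28.3658, 48.6053) (33.5681, 42.894) (40, 42.3084) (40, 74) (39.4716, 74)]  |A|=207.907
7. ⊥bis P2·P6 via (28.44,28.795): [(28.3658, 48.6053) (33.5681, 42.894) (40, 42.3084) (40, 74) (39.4716, 74)]  |A|=207.907
8. ⊥bis P2·P7 via (19.135,27.47): [(28.3658, 48.6053) (33.5681, 42.894) (40, 42.3084) (40, 74) (39.4716, 74)]  |A|=207.907
9. ⊥bis P2·P8 via (29.135,54.675): [(33.8532, 61.1528) (28.3658, 48.6053) (33.5681, 42.894) (40, 42.3084) (40, 69.5922)]  |A|=190.9654
10. ⊥bis P2·P9 via (27.685,42.335): [(33.8532, 61.1528) (28.3658, 48.6053) (33.5681, 42.894) (40, 42.3084) (40, 69.5922)]  |A|=190.9654
11. canonical 5-gon: [(33.8532, 61.1528) (28.3658, 48.6053) (33.5681, 42.894) (40, 42.3084) (40, 69.5922)]
12. shoelace: 190.9654

Area of P2's cell: 190.9654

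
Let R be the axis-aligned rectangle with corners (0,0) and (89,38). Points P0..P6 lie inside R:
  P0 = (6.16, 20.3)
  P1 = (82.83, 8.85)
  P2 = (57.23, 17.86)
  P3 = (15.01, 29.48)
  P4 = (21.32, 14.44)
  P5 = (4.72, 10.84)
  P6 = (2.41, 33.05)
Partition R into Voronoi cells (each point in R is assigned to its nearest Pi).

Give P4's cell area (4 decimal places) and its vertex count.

1. box [0,89]×[0,38]: [(0, 0) (89, 0) (89, 38) (0, 38)]
2. ⊥bis P4·P0 via (13.74,17.37): [(7.0257, 0) (89, 0) (89, 38) (21.7144, 38)]  |A|=2835.9375
3. ⊥bis P4·P1 via (52.075,11.645): [(7.0257, 0) (51.0167, 0) (54.4701, 38) (21.7144, 38)]  |A|=1458.1874
4. ⊥bis P4·P2 via (39.275,16.15): [(7.0257, 0) (40.8131, 0) (37.194, 38) (21.7144, 38)]  |A|=936.0732
5. ⊥bis P4·P3 via (18.165,21.96): [(15.0011, 20.6326) (7.0257, 0) (40.8131, 0) (37.9318, 30.2531)]  |A|=709.2831
6. ⊥bis P4·P5 via (13.02,12.64): [(15.0011, 20.6326) (12.6217, 14.4768) (15.7612, 0) (40.8131, 0) (37.9318, 30.2531)]  |A|=646.0523
7. ⊥bis P4·P6 via (11.865,23.745): [(15.0011, 20.6326) (12.6217, 14.4768) (15.7612, 0) (40.8131, 0) (37.9318, 30.2531)]  |A|=646.0523
8. canonical 5-gon: [(15.0011, 20.6326) (12.6217, 14.4768) (15.7612, 0) (40.8131, 0) (37.9318, 30.2531)]
9. shoelace: 646.0523

Area of P4's cell: 646.0523 (5 vertices)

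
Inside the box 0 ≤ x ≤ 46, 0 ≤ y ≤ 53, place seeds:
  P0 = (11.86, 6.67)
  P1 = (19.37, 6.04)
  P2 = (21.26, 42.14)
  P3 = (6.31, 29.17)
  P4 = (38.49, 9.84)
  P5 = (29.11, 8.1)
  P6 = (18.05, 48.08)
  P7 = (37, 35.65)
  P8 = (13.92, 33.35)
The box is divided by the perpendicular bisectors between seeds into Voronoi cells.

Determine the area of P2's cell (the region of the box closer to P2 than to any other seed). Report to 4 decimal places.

Area of P2's cell: 193.9710

1. box [0,46]×[0,53]: [(0, 0) (46, 0) (46, 53) (0, 53)]
2. ⊥bis P2·P0 via (16.56,24.405): [(0, 28.7936) (46, 16.603) (46, 53) (0, 53)]  |A|=1393.8774
3. ⊥bis P2·P1 via (20.315,24.09): [(0, 28.7936) (17.1168, 24.2574) (46, 22.7453) (46, 53) (0, 53)]  |A|=1305.1735
4. ⊥bis P2·P3 via (13.785,35.655): [(0, 51.5444) (23.985, 23.8979) (46, 22.7453) (46, 53) (0, 53)]  |A|=1019.8341
5. ⊥bis P2·P4 via (29.875,25.99): [(0, 51.5444) (23.985, 23.8979) (25.7771, 23.804) (46, 34.5917) (46, 53) (0, 53)]  |A|=900.05
6. ⊥bis P2·P5 via (25.185,25.12): [(0, 51.5444) (23.3015, 24.6857) (30.5736, 26.3627) (46, 34.5917) (46, 53) (0, 53)]  |A|=894.0947
7. ⊥bis P2·P6 via (19.655,45.11): [(10.0741, 39.9324) (23.3015, 24.6857) (30.5736, 26.3627) (46, 34.5917) (46, 53) (34.2552, 53)]  |A|=662.9469
8. ⊥bis P2·P7 via (29.13,38.895): [(10.0741, 39.9324) (23.2809, 24.7094) (34.9458, 53) (34.2552, 53)]  |A|=280.1149
9. ⊥bis P2·P8 via (17.59,37.745): [(13.0467, 41.5388) (25.8216, 30.8713) (34.9458, 53) (34.2552, 53)]  |A|=193.971
10. canonical 4-gon: [(13.0467, 41.5388) (25.8216, 30.8713) (34.9458, 53) (34.2552, 53)]
11. shoelace: 193.971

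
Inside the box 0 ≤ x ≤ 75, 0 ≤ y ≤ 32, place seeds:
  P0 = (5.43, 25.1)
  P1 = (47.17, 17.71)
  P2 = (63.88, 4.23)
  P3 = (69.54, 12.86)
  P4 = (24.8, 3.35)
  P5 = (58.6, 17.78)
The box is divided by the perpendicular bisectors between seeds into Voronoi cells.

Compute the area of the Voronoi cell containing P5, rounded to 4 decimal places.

Area of P5's cell: 306.9349

1. box [0,75]×[0,32]: [(0, 0) (75, 0) (75, 32) (0, 32)]
2. ⊥bis P5·P0 via (32.015,21.44): [(29.0633, 0) (75, 0) (75, 32) (33.4688, 32)]  |A|=1399.4859
3. ⊥bis P5·P1 via (52.885,17.745): [(52.9937, 0) (75, 0) (75, 32) (52.7977, 32)]  |A|=707.338
4. ⊥bis P5·P2 via (61.24,11.005): [(52.9461, 7.7731) (75, 16.3668) (75, 32) (52.7977, 32)]  |A|=441.3326
5. ⊥bis P5·P3 via (64.07,15.32): [(52.9461, 7.7731) (62.3184, 11.4252) (71.5714, 32) (52.7977, 32)]  |A|=306.9349
6. ⊥bis P5·P4 via (41.7,10.565): [(52.9461, 7.7731) (62.3184, 11.4252) (71.5714, 32) (52.7977, 32)]  |A|=306.9349
7. canonical 4-gon: [(52.9461, 7.7731) (62.3184, 11.4252) (71.5714, 32) (52.7977, 32)]
8. shoelace: 306.9349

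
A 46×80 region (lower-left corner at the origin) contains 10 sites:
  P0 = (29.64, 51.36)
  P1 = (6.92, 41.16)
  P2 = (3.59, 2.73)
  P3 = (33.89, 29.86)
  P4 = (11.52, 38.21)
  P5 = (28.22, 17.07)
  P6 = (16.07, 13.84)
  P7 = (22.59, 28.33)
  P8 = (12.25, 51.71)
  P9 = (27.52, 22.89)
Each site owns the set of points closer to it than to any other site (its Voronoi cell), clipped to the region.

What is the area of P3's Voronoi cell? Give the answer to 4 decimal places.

1. box [0,46]×[0,80]: [(0, 0) (46, 0) (46, 80) (0, 80)]
2. ⊥bis P3·P0 via (31.765,40.61): [(0, 34.3309) (0, 0) (46, 0) (46, 43.4239)]  |A|=1788.3597
3. ⊥bis P3·P1 via (20.405,35.51): [(21.709, 38.6222) (5.5269, 0) (46, 0) (46, 43.4239)]  |A|=1308.986
4. ⊥bis P3·P2 via (18.74,16.295): [(21.709, 38.6222) (14.3898, 21.1535) (33.3302, 0) (46, 0) (46, 43.4239)]  |A|=1014.9177
5. ⊥bis P3·P4 via (22.705,34.035): [(24.633, 39.2002) (16.8649, 18.3892) (33.3302, 0) (46, 0) (46, 43.4239)]  |A|=955.0023
6. ⊥bis P3·P5 via (31.055,23.465): [(24.633, 39.2002) (20.5053, 28.1419) (46, 16.8397) (46, 43.4239)]  |A|=448.3035
7. ⊥bis P3·P6 via (24.98,21.85): [(24.633, 39.2002) (20.5053, 28.1419) (46, 16.8397) (46, 43.4239)]  |A|=448.3035
8. ⊥bis P3·P7 via (28.24,29.095): [(26.8134, 39.6312) (28.8712, 24.4331) (46, 16.8397) (46, 43.4239)]  |A|=377.3799
9. ⊥bis P3·P8 via (23.07,40.785): [(26.8134, 39.6312) (28.8712, 24.4331) (46, 16.8397) (46, 43.4239)]  |A|=377.3799
10. ⊥bis P3·P9 via (30.705,26.375): [(26.8134, 39.6312) (28.3122, 28.5618) (36.5589, 21.0251) (46, 16.8397) (46, 43.4239)]  |A|=362.4624
11. canonical 5-gon: [(26.8134, 39.6312) (28.3122, 28.5618) (36.5589, 21.0251) (46, 16.8397) (46, 43.4239)]
12. shoelace: 362.4624

Area of P3's cell: 362.4624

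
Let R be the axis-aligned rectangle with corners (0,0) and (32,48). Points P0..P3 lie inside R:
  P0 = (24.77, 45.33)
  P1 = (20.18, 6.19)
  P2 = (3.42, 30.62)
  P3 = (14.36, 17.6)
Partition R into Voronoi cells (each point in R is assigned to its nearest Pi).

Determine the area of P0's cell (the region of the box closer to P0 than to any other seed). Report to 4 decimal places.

Area of P0's cell: 344.8604

1. box [0,32]×[0,48]: [(0, 0) (32, 0) (32, 48) (0, 48)]
2. ⊥bis P0·P1 via (22.475,25.76): [(0, 28.3957) (32, 24.643) (32, 48) (0, 48)]  |A|=687.3814
3. ⊥bis P0·P2 via (14.095,37.975): [(22.5142, 25.7554) (32, 24.643) (32, 48) (7.1878, 48)]  |A|=386.748
4. ⊥bis P0·P3 via (19.565,31.465): [(18.2368, 31.9636) (32, 26.7968) (32, 48) (7.1878, 48)]  |A|=344.8604
5. canonical 4-gon: [(18.2368, 31.9636) (32, 26.7968) (32, 48) (7.1878, 48)]
6. shoelace: 344.8604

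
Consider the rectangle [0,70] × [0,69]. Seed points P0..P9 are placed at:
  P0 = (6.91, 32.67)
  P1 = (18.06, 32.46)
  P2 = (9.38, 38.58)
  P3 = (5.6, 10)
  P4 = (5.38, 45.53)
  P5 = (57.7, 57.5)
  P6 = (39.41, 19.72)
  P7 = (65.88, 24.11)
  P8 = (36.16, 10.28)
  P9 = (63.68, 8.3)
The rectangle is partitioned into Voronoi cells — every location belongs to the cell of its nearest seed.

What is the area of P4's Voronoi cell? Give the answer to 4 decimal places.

1. box [0,70]×[0,69]: [(0, 0) (70, 0) (70, 69) (0, 69)]
2. ⊥bis P4·P0 via (6.145,39.1): [(0, 38.3689) (70, 46.6971) (70, 69) (0, 69)]  |A|=1852.6913
3. ⊥bis P4·P1 via (11.72,38.995): [(0, 38.3689) (12.6226, 39.8707) (42.6479, 69) (0, 69)]  |A|=814.474
4. ⊥bis P4·P2 via (7.38,42.055): [(0, 38.3689) (1.2296, 38.5152) (25.804, 52.6587) (42.6479, 69) (0, 69)]  |A|=750.5602
5. ⊥bis P4·P3 via (5.49,27.765): [(0, 38.3689) (1.2296, 38.5152) (25.804, 52.6587) (42.6479, 69) (0, 69)]  |A|=750.5602
6. ⊥bis P4·P5 via (31.54,51.515): [(0, 38.3689) (1.2296, 38.5152) (25.804, 52.6587) (30.284, 57.005) (27.5397, 69) (0, 69)]  |A|=659.9492
7. ⊥bis P4·P6 via (22.395,32.625): [(0, 38.3689) (1.2296, 38.5152) (25.804, 52.6587) (30.284, 57.005) (27.5397, 69) (0, 69)]  |A|=659.9492
8. ⊥bis P4·P7 via (35.63,34.82): [(0, 38.3689) (1.2296, 38.5152) (25.804, 52.6587) (30.284, 57.005) (27.5397, 69) (0, 69)]  |A|=659.9492
9. ⊥bis P4·P8 via (20.77,27.905): [(0, 38.3689) (1.2296, 38.5152) (25.804, 52.6587) (30.284, 57.005) (27.5397, 69) (0, 69)]  |A|=659.9492
10. ⊥bis P4·P9 via (34.53,26.915): [(0, 38.3689) (1.2296, 38.5152) (25.804, 52.6587) (30.284, 57.005) (27.5397, 69) (0, 69)]  |A|=659.9492
11. canonical 6-gon: [(0, 38.3689) (1.2296, 38.5152) (25.804, 52.6587) (30.284, 57.005) (27.5397, 69) (0, 69)]
12. shoelace: 659.9492

Area of P4's cell: 659.9492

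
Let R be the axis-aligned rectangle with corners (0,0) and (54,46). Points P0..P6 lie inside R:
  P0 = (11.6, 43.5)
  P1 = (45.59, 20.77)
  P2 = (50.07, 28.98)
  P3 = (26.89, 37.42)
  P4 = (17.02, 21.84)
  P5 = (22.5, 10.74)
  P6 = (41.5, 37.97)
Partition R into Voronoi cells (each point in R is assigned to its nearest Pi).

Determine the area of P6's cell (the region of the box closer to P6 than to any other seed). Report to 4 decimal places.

1. box [0,54]×[0,46]: [(0, 0) (54, 0) (54, 46) (0, 46)]
2. ⊥bis P6·P0 via (26.55,40.735): [(19.0161, 0) (54, 0) (54, 46) (27.5238, 46)]  |A|=1413.5839
3. ⊥bis P6·P1 via (43.545,29.37): [(23.5695, 24.62) (54, 31.8561) (54, 46) (27.5238, 46)]  |A|=498.2334
4. ⊥bis P6·P2 via (45.785,33.475): [(23.5695, 24.62) (40.7921, 28.7154) (54, 41.3062) (54, 46) (27.5238, 46)]  |A|=435.8255
5. ⊥bis P6·P3 via (34.195,37.695): [(34.5886, 27.2402) (40.7921, 28.7154) (54, 41.3062) (54, 46) (33.8824, 46)]  |A|=263.5698
6. ⊥bis P6·P4 via (29.26,29.905): [(34.5886, 27.2402) (40.7921, 28.7154) (54, 41.3062) (54, 46) (33.8824, 46)]  |A|=263.5698
7. ⊥bis P6·P5 via (32,24.355): [(34.5886, 27.2402) (40.7921, 28.7154) (54, 41.3062) (54, 46) (33.8824, 46)]  |A|=263.5698
8. canonical 5-gon: [(34.5886, 27.2402) (40.7921, 28.7154) (54, 41.3062) (54, 46) (33.8824, 46)]
9. shoelace: 263.5698

Area of P6's cell: 263.5698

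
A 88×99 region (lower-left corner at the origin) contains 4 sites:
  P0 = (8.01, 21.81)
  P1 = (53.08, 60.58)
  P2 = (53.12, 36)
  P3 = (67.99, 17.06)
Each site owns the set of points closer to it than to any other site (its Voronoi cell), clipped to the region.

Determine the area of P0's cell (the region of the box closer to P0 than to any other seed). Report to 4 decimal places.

1. box [0,88]×[0,99]: [(0, 0) (88, 0) (88, 99) (0, 99)]
2. ⊥bis P0·P1 via (30.545,41.195): [(0, 76.7035) (0, 0) (65.9817, 0)]  |A|=2530.5108
3. ⊥bis P0·P2 via (30.565,28.905): [(24.4818, 48.2434) (0, 76.7035) (0, 0) (39.6575, 0)]  |A|=1895.5267
4. ⊥bis P0·P3 via (38,19.435): [(37.1038, 8.1182) (24.4818, 48.2434) (0, 76.7035) (0, 0) (36.4609, 0)]  |A|=1882.5513
5. canonical 5-gon: [(37.1038, 8.1182) (24.4818, 48.2434) (0, 76.7035) (0, 0) (36.4609, 0)]
6. shoelace: 1882.5513

Area of P0's cell: 1882.5513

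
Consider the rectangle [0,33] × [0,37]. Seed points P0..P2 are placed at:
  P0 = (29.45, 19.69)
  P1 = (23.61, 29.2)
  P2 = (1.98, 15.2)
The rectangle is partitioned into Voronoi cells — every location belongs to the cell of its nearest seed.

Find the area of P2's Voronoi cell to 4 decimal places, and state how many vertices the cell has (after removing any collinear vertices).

Area of P2's cell: 485.6305 (5 vertices)

1. box [0,33]×[0,37]: [(0, 0) (33, 0) (33, 37) (0, 37)]
2. ⊥bis P2·P0 via (15.715,17.445): [(0, 0) (18.5664, 0) (12.5187, 37) (0, 37)]  |A|=575.0747
3. ⊥bis P2·P1 via (12.795,22.2): [(0, 0) (18.5664, 0) (15.6617, 17.7709) (3.2157, 37) (0, 37)]  |A|=485.6305
4. canonical 5-gon: [(0, 0) (18.5664, 0) (15.6617, 17.7709) (3.2157, 37) (0, 37)]
5. shoelace: 485.6305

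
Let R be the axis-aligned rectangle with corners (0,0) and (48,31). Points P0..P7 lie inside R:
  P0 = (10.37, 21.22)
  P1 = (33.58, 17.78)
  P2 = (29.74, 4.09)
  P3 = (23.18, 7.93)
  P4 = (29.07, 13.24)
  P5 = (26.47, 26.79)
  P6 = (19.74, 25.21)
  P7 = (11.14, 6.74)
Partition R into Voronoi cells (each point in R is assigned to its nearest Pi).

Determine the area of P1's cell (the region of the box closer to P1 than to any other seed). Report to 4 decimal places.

Area of P1's cell: 337.5391

1. box [0,48]×[0,31]: [(0, 0) (48, 0) (48, 31) (0, 31)]
2. ⊥bis P1·P0 via (21.975,19.5): [(19.0849, 0) (48, 0) (48, 31) (23.6794, 31)]  |A|=825.1533
3. ⊥bis P1·P2 via (31.66,10.935): [(21.1428, 13.885) (48, 6.3517) (48, 31) (23.6794, 31)]  |A|=539.1151
4. ⊥bis P1·P3 via (28.38,12.855): [(21.9901, 19.6017) (29.6697, 11.4933) (48, 6.3517) (48, 31) (23.6794, 31)]  |A|=513.729
5. ⊥bis P1·P4 via (31.325,15.51): [(22.6595, 24.1183) (37.6107, 9.2659) (48, 6.3517) (48, 31) (23.6794, 31)]  |A|=451.3525
6. ⊥bis P1·P5 via (30.025,22.285): [(26.9487, 19.8574) (37.6107, 9.2659) (48, 6.3517) (48, 31) (41.0689, 31)]  |A|=337.5391
7. ⊥bis P1·P6 via (26.66,21.495): [(26.9487, 19.8574) (37.6107, 9.2659) (48, 6.3517) (48, 31) (41.0689, 31)]  |A|=337.5391
8. ⊥bis P1·P7 via (22.36,12.26): [(26.9487, 19.8574) (37.6107, 9.2659) (48, 6.3517) (48, 31) (41.0689, 31)]  |A|=337.5391
9. canonical 5-gon: [(26.9487, 19.8574) (37.6107, 9.2659) (48, 6.3517) (48, 31) (41.0689, 31)]
10. shoelace: 337.5391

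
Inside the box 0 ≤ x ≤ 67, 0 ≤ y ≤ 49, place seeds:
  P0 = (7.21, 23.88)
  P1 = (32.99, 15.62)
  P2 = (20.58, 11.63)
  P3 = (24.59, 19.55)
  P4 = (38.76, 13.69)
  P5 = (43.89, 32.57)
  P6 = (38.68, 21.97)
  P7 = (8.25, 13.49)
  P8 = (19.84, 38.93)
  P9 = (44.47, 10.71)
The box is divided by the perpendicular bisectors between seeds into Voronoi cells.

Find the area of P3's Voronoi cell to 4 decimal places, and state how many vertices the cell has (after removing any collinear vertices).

Area of P3's cell: 186.9052 (6 vertices)

1. box [0,67]×[0,49]: [(0, 0) (67, 0) (67, 49) (0, 49)]
2. ⊥bis P3·P0 via (15.9,21.715): [(10.49, 0) (67, 0) (67, 49) (22.6977, 49)]  |A|=2469.9015
3. ⊥bis P3·P1 via (28.79,17.585): [(10.49, 0) (20.5627, 0) (43.4877, 49) (22.6977, 49)]  |A|=756.1379
4. ⊥bis P3·P2 via (22.585,15.59): [(15.2938, 19.2816) (26.847, 13.4321) (43.4877, 49) (22.6977, 49)]  |A|=563.056
5. ⊥bis P3·P4 via (31.675,16.62): [(15.2938, 19.2816) (26.847, 13.4321) (43.4877, 49) (22.6977, 49)]  |A|=563.056
6. ⊥bis P3·P5 via (34.24,26.06): [(21.6369, 44.742) (15.2938, 19.2816) (26.847, 13.4321) (33.3632, 27.3597)]  |A|=303.9204
7. ⊥bis P3·P6 via (31.635,20.76): [(29.524, 33.0506) (21.6369, 44.742) (15.2938, 19.2816) (26.847, 13.4321) (31.2699, 22.8856)]  |A|=289.3757
8. ⊥bis P3·P7 via (16.42,16.52): [(29.524, 33.0506) (21.6369, 44.742) (15.3348, 19.4462) (15.4194, 19.218) (26.847, 13.4321) (31.2699, 22.8856)]  |A|=289.3641
9. ⊥bis P3·P8 via (22.215,29.24): [(29.8568, 31.113) (17.486, 28.0809) (15.3348, 19.4462) (15.4194, 19.218) (26.847, 13.4321) (31.2699, 22.8856)]  |A|=186.9052
10. ⊥bis P3·P9 via (34.53,15.13): [(29.8568, 31.113) (17.486, 28.0809) (15.3348, 19.4462) (15.4194, 19.218) (26.847, 13.4321) (31.2699, 22.8856)]  |A|=186.9052
11. canonical 6-gon: [(29.8568, 31.113) (17.486, 28.0809) (15.3348, 19.4462) (15.4194, 19.218) (26.847, 13.4321) (31.2699, 22.8856)]
12. shoelace: 186.9052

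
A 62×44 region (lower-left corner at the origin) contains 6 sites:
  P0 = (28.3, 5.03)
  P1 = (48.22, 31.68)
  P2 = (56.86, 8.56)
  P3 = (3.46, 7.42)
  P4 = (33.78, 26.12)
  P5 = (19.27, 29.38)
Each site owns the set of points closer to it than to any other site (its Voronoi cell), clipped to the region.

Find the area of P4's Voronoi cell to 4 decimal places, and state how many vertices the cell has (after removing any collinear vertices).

1. box [0,62]×[0,44]: [(0, 0) (62, 0) (62, 44) (0, 44)]
2. ⊥bis P4·P0 via (31.04,15.575): [(0, 23.6404) (62, 7.5304) (62, 44) (0, 44)]  |A|=1761.7056
3. ⊥bis P4·P1 via (41,28.9): [(0, 23.6404) (47.8083, 11.2179) (35.1859, 44) (0, 44)]  |A|=1063.4121
4. ⊥bis P4·P2 via (45.32,17.34): [(0, 23.6404) (41.8417, 12.7683) (45.407, 17.4544) (35.1859, 44) (0, 44)]  |A|=1046.6682
5. ⊥bis P4·P3 via (18.62,16.77): [(17.1274, 19.19) (41.8417, 12.7683) (45.407, 17.4544) (35.1859, 44) (1.8258, 44)]  |A|=849.6656
6. ⊥bis P4·P5 via (26.525,27.75): [(24.1895, 17.355) (41.8417, 12.7683) (45.407, 17.4544) (35.1859, 44) (30.1759, 44)]  |A|=398.405
7. canonical 5-gon: [(24.1895, 17.355) (41.8417, 12.7683) (45.407, 17.4544) (35.1859, 44) (30.1759, 44)]
8. shoelace: 398.405

Area of P4's cell: 398.4050 (5 vertices)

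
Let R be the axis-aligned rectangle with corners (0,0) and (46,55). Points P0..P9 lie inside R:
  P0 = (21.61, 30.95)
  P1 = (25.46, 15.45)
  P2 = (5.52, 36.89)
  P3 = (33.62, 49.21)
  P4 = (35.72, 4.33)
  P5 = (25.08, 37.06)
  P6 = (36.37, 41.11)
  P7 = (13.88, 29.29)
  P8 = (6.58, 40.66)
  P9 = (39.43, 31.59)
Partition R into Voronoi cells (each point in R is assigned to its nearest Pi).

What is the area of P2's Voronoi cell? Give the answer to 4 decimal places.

1. box [0,46]×[0,55]: [(0, 0) (46, 0) (46, 55) (0, 55)]
2. ⊥bis P2·P0 via (13.565,33.92): [(0, 0) (1.0426, 0) (21.3472, 55) (0, 55)]  |A|=615.7199
3. ⊥bis P2·P1 via (15.49,26.17): [(0, 11.7637) (8.2014, 19.3913) (21.3472, 55) (0, 55)]  |A|=557.3713
4. ⊥bis P2·P3 via (19.57,43.05): [(0, 11.7637) (8.2014, 19.3913) (18.1398, 46.312) (14.3307, 55) (0, 55)]  |A|=526.8919
5. ⊥bis P2·P4 via (20.62,20.61): [(0, 11.7637) (8.2014, 19.3913) (18.1398, 46.312) (14.3307, 55) (0, 55)]  |A|=526.8919
6. ⊥bis P2·P5 via (15.3,36.975): [(0, 11.7637) (8.2014, 19.3913) (15.286, 38.5819) (15.1598, 53.109) (14.3307, 55) (0, 55)]  |A|=505.6753
7. ⊥bis P2·P6 via (20.945,39): [(0, 11.7637) (8.2014, 19.3913) (15.286, 38.5819) (15.1598, 53.109) (14.3307, 55) (0, 55)]  |A|=505.6753
8. ⊥bis P2·P7 via (9.7,33.09): [(0, 22.42) (15.2804, 39.2285) (15.1598, 53.109) (14.3307, 55) (0, 55)]  |A|=367.5666
9. ⊥bis P2·P8 via (6.05,38.775): [(0, 40.4761) (0, 22.42) (13.073, 36.8004)]  |A|=118.0239
10. ⊥bis P2·P9 via (22.475,34.24): [(0, 40.4761) (0, 22.42) (13.073, 36.8004)]  |A|=118.0239
11. canonical 3-gon: [(0, 40.4761) (0, 22.42) (13.073, 36.8004)]
12. shoelace: 118.0239

Area of P2's cell: 118.0239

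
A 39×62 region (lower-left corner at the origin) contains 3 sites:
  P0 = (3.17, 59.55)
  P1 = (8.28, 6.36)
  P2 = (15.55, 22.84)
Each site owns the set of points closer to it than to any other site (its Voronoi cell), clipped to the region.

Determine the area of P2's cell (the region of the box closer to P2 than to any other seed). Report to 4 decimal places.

Area of P2's cell: 1301.0651

1. box [0,39]×[0,62]: [(0, 0) (39, 0) (39, 62) (0, 62)]
2. ⊥bis P2·P0 via (9.36,41.195): [(0, 38.0385) (0, 0) (39, 0) (39, 51.1907)]  |A|=1739.9691
3. ⊥bis P2·P1 via (11.915,14.6): [(0, 38.0385) (0, 19.8562) (39, 2.6517) (39, 51.1907)]  |A|=1301.0651
4. canonical 4-gon: [(0, 38.0385) (0, 19.8562) (39, 2.6517) (39, 51.1907)]
5. shoelace: 1301.0651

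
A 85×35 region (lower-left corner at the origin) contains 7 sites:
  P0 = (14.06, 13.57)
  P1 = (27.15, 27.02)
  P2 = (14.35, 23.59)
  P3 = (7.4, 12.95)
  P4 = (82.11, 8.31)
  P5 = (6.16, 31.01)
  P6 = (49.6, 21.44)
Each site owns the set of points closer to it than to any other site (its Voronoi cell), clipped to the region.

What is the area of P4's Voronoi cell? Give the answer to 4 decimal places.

1. box [0,85]×[0,35]: [(0, 0) (85, 0) (85, 35) (0, 35)]
2. ⊥bis P4·P0 via (48.085,10.94): [(47.2394, 0) (85, 0) (85, 35) (49.9447, 35)]  |A|=1274.2778
3. ⊥bis P4·P1 via (54.63,17.665): [(48.6163, 0) (85, 0) (85, 35) (60.5313, 35)]  |A|=1064.916
4. ⊥bis P4·P2 via (48.23,15.95): [(48.6163, 0) (85, 0) (85, 35) (60.5313, 35)]  |A|=1064.916
5. ⊥bis P4·P3 via (44.755,10.63): [(48.6163, 0) (85, 0) (85, 35) (60.5313, 35)]  |A|=1064.916
6. ⊥bis P4·P5 via (44.135,19.66): [(48.6163, 0) (85, 0) (85, 35) (60.5313, 35)]  |A|=1064.916
7. ⊥bis P4·P6 via (65.855,14.875): [(59.8473, 0) (85, 0) (85, 35) (73.983, 35)]  |A|=632.9689
8. canonical 4-gon: [(59.8473, 0) (85, 0) (85, 35) (73.983, 35)]
9. shoelace: 632.9689

Area of P4's cell: 632.9689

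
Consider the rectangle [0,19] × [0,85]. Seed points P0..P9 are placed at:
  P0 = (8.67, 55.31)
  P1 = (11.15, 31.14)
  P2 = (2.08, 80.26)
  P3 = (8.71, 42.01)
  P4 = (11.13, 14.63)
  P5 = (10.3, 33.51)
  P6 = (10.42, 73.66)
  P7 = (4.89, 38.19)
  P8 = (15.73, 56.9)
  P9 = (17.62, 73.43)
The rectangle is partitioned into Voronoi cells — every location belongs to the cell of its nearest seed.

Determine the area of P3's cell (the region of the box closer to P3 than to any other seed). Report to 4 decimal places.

Area of P3's cell: 150.7194

1. box [0,19]×[0,85]: [(0, 0) (19, 0) (19, 85) (0, 85)]
2. ⊥bis P3·P0 via (8.69,48.66): [(0, 48.6339) (0, 0) (19, 0) (19, 48.691)]  |A|=924.5863
3. ⊥bis P3·P1 via (9.93,36.575): [(0, 48.6339) (0, 34.346) (19, 38.611) (19, 48.691)]  |A|=231.4952
4. ⊥bis P3·P2 via (5.395,61.135): [(0, 48.6339) (0, 34.346) (19, 38.611) (19, 48.691)]  |A|=231.4952
5. ⊥bis P3·P4 via (9.92,28.32): [(0, 48.6339) (0, 34.346) (19, 38.611) (19, 48.691)]  |A|=231.4952
6. ⊥bis P3·P5 via (9.505,37.76): [(0, 48.6339) (0, 35.982) (19, 39.5361) (19, 48.691)]  |A|=207.1641
7. ⊥bis P3·P6 via (9.565,57.835): [(0, 48.6339) (0, 35.982) (19, 39.5361) (19, 48.691)]  |A|=207.1641
8. ⊥bis P3·P7 via (6.8,40.1): [(0, 48.6339) (0, 46.9) (9.1975, 37.7025) (19, 39.5361) (19, 48.691)]  |A|=156.9548
9. ⊥bis P3·P8 via (12.22,49.455): [(13.8732, 48.6756) (0, 48.6339) (0, 46.9) (9.1975, 37.7025) (19, 39.5361) (19, 46.2585)]  |A|=150.7194
10. ⊥bis P3·P9 via (13.165,57.72): [(13.8732, 48.6756) (0, 48.6339) (0, 46.9) (9.1975, 37.7025) (19, 39.5361) (19, 46.2585)]  |A|=150.7194
11. canonical 6-gon: [(13.8732, 48.6756) (0, 48.6339) (0, 46.9) (9.1975, 37.7025) (19, 39.5361) (19, 46.2585)]
12. shoelace: 150.7194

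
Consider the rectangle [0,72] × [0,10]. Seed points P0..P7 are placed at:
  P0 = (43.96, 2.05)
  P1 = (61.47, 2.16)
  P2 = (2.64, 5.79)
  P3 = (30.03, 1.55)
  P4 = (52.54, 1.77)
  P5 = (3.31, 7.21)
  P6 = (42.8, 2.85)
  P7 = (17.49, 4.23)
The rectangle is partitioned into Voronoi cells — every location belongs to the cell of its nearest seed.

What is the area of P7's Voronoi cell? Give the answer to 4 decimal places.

1. box [0,72]×[0,10]: [(0, 0) (72, 0) (72, 10) (0, 10)]
2. ⊥bis P7·P0 via (30.725,3.14): [(0, 0) (30.4664, 0) (31.29, 10) (0, 10)]  |A|=308.7818
3. ⊥bis P7·P1 via (39.48,3.195): [(0, 0) (30.4664, 0) (31.29, 10) (0, 10)]  |A|=308.7818
4. ⊥bis P7·P2 via (10.065,5.01): [(9.5387, 0) (30.4664, 0) (31.29, 10) (10.5892, 10)]  |A|=208.1424
5. ⊥bis P7·P3 via (23.76,2.89): [(9.5387, 0) (23.1424, 0) (25.2795, 10) (10.5892, 10)]  |A|=141.4699
6. ⊥bis P7·P4 via (35.015,3): [(9.5387, 0) (23.1424, 0) (25.2795, 10) (10.5892, 10)]  |A|=141.4699
7. ⊥bis P7·P5 via (10.4,5.72): [(9.8793, 3.2423) (9.5387, 0) (23.1424, 0) (25.2795, 10) (11.2995, 10)]  |A|=139.0701
8. ⊥bis P7·P6 via (30.145,3.54): [(9.8793, 3.2423) (9.5387, 0) (23.1424, 0) (25.2795, 10) (11.2995, 10)]  |A|=139.0701
9. canonical 5-gon: [(9.8793, 3.2423) (9.5387, 0) (23.1424, 0) (25.2795, 10) (11.2995, 10)]
10. shoelace: 139.0701

Area of P7's cell: 139.0701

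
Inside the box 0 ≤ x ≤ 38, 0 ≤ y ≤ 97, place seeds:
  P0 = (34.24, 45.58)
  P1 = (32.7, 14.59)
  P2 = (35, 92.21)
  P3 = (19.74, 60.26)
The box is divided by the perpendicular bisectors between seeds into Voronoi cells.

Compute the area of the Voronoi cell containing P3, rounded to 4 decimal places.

1. box [0,38]×[0,97]: [(0, 0) (38, 0) (38, 97) (0, 97)]
2. ⊥bis P3·P0 via (26.99,52.92): [(0, 26.2609) (38, 63.795) (38, 97) (0, 97)]  |A|=1974.9371
3. ⊥bis P3·P1 via (26.22,37.425): [(0, 29.9844) (5.2893, 31.4854) (38, 63.795) (38, 97) (0, 97)]  |A|=1965.0898
4. ⊥bis P3·P2 via (27.37,76.235): [(0, 89.3075) (0, 29.9844) (5.2893, 31.4854) (38, 63.795) (38, 71.1579)]  |A|=1327.932
5. canonical 5-gon: [(0, 89.3075) (0, 29.9844) (5.2893, 31.4854) (38, 63.795) (38, 71.1579)]
6. shoelace: 1327.932

Area of P3's cell: 1327.9320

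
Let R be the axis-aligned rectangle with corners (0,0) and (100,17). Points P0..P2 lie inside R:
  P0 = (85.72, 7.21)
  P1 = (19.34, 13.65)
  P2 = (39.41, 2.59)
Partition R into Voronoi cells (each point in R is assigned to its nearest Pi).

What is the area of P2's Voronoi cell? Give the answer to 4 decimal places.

1. box [0,100]×[0,17]: [(0, 0) (100, 0) (100, 17) (0, 17)]
2. ⊥bis P2·P0 via (62.565,4.9): [(0, 0) (63.0538, 0) (61.3579, 17) (0, 17)]  |A|=1057.4995
3. ⊥bis P2·P1 via (29.375,8.12): [(24.9003, 0) (63.0538, 0) (61.3579, 17) (34.2685, 17)]  |A|=554.5646
4. canonical 4-gon: [(24.9003, 0) (63.0538, 0) (61.3579, 17) (34.2685, 17)]
5. shoelace: 554.5646

Area of P2's cell: 554.5646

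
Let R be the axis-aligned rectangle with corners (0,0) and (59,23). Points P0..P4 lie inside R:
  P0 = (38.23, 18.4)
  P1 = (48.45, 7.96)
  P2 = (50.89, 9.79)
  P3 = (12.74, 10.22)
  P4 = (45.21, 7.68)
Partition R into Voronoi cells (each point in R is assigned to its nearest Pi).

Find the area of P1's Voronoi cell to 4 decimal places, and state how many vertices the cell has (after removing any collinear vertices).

1. box [0,59]×[0,23]: [(0, 0) (59, 0) (59, 23) (0, 23)]
2. ⊥bis P1·P0 via (43.34,13.18): [(29.8763, 0) (59, 0) (59, 23) (53.3714, 23)]  |A|=399.6518
3. ⊥bis P1·P2 via (49.67,8.875): [(45.1283, 14.9306) (29.8763, 0) (56.3262, 0)]  |A|=197.4571
4. ⊥bis P1·P3 via (30.595,9.09): [(45.1283, 14.9306) (30.0292, 0.1497) (30.0197, 0) (56.3262, 0)]  |A|=197.4463
5. ⊥bis P1·P4 via (46.83,7.82): [(46.3571, 13.2922) (47.5058, 0) (56.3262, 0)]  |A|=58.6216
6. canonical 3-gon: [(46.3571, 13.2922) (47.5058, 0) (56.3262, 0)]
7. shoelace: 58.6216

Area of P1's cell: 58.6216 (3 vertices)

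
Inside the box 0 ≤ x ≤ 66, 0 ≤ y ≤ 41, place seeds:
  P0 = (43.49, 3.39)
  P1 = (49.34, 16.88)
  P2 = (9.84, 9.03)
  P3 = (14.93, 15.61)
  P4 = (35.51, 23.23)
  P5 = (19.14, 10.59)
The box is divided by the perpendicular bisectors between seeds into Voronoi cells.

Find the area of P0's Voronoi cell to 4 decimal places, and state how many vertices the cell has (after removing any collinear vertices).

Area of P0's cell: 296.9126 (5 vertices)

1. box [0,66]×[0,41]: [(0, 0) (66, 0) (66, 41) (0, 41)]
2. ⊥bis P0·P1 via (46.415,10.135): [(0, 30.2631) (0, 0) (66, 0) (66, 1.6419)]  |A|=1052.8634
3. ⊥bis P0·P2 via (26.665,6.21): [(28.6165, 17.8534) (25.6242, 0) (66, 0) (66, 1.6419)]  |A|=391.1124
4. ⊥bis P0·P3 via (29.21,9.5): [(32.1319, 16.3289) (25.9326, 1.8402) (25.6242, 0) (66, 0) (66, 1.6419)]  |A|=360.9203
5. ⊥bis P0·P4 via (39.5,13.31): [(39.2891, 13.2252) (29.0401, 9.1028) (25.9326, 1.8402) (25.6242, 0) (66, 0) (66, 1.6419)]  |A|=330.2628
6. ⊥bis P0·P5 via (31.315,6.99): [(39.2891, 13.2252) (32.3311, 10.4266) (29.2481, 0) (66, 0) (66, 1.6419)]  |A|=296.9126
7. canonical 5-gon: [(39.2891, 13.2252) (32.3311, 10.4266) (29.2481, 0) (66, 0) (66, 1.6419)]
8. shoelace: 296.9126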